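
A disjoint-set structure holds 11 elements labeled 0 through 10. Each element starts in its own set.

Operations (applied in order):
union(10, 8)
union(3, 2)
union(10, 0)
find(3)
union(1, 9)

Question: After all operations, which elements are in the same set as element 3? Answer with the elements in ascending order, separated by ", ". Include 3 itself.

Step 1: union(10, 8) -> merged; set of 10 now {8, 10}
Step 2: union(3, 2) -> merged; set of 3 now {2, 3}
Step 3: union(10, 0) -> merged; set of 10 now {0, 8, 10}
Step 4: find(3) -> no change; set of 3 is {2, 3}
Step 5: union(1, 9) -> merged; set of 1 now {1, 9}
Component of 3: {2, 3}

Answer: 2, 3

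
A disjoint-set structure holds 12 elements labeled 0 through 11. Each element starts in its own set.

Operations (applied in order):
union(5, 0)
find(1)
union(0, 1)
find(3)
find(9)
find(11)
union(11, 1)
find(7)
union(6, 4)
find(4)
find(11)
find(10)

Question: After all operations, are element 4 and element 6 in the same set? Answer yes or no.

Step 1: union(5, 0) -> merged; set of 5 now {0, 5}
Step 2: find(1) -> no change; set of 1 is {1}
Step 3: union(0, 1) -> merged; set of 0 now {0, 1, 5}
Step 4: find(3) -> no change; set of 3 is {3}
Step 5: find(9) -> no change; set of 9 is {9}
Step 6: find(11) -> no change; set of 11 is {11}
Step 7: union(11, 1) -> merged; set of 11 now {0, 1, 5, 11}
Step 8: find(7) -> no change; set of 7 is {7}
Step 9: union(6, 4) -> merged; set of 6 now {4, 6}
Step 10: find(4) -> no change; set of 4 is {4, 6}
Step 11: find(11) -> no change; set of 11 is {0, 1, 5, 11}
Step 12: find(10) -> no change; set of 10 is {10}
Set of 4: {4, 6}; 6 is a member.

Answer: yes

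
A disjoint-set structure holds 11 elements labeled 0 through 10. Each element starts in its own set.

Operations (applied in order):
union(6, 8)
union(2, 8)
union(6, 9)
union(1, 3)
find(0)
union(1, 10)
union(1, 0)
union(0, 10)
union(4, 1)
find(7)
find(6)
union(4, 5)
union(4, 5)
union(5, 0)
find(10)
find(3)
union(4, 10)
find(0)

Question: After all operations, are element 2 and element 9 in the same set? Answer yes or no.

Answer: yes

Derivation:
Step 1: union(6, 8) -> merged; set of 6 now {6, 8}
Step 2: union(2, 8) -> merged; set of 2 now {2, 6, 8}
Step 3: union(6, 9) -> merged; set of 6 now {2, 6, 8, 9}
Step 4: union(1, 3) -> merged; set of 1 now {1, 3}
Step 5: find(0) -> no change; set of 0 is {0}
Step 6: union(1, 10) -> merged; set of 1 now {1, 3, 10}
Step 7: union(1, 0) -> merged; set of 1 now {0, 1, 3, 10}
Step 8: union(0, 10) -> already same set; set of 0 now {0, 1, 3, 10}
Step 9: union(4, 1) -> merged; set of 4 now {0, 1, 3, 4, 10}
Step 10: find(7) -> no change; set of 7 is {7}
Step 11: find(6) -> no change; set of 6 is {2, 6, 8, 9}
Step 12: union(4, 5) -> merged; set of 4 now {0, 1, 3, 4, 5, 10}
Step 13: union(4, 5) -> already same set; set of 4 now {0, 1, 3, 4, 5, 10}
Step 14: union(5, 0) -> already same set; set of 5 now {0, 1, 3, 4, 5, 10}
Step 15: find(10) -> no change; set of 10 is {0, 1, 3, 4, 5, 10}
Step 16: find(3) -> no change; set of 3 is {0, 1, 3, 4, 5, 10}
Step 17: union(4, 10) -> already same set; set of 4 now {0, 1, 3, 4, 5, 10}
Step 18: find(0) -> no change; set of 0 is {0, 1, 3, 4, 5, 10}
Set of 2: {2, 6, 8, 9}; 9 is a member.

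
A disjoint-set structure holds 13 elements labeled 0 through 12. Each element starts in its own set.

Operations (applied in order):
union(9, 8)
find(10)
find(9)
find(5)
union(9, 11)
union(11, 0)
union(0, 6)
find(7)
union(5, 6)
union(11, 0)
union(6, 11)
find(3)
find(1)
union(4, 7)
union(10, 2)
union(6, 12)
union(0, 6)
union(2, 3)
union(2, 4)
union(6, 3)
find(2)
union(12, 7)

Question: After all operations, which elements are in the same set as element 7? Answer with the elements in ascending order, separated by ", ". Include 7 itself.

Step 1: union(9, 8) -> merged; set of 9 now {8, 9}
Step 2: find(10) -> no change; set of 10 is {10}
Step 3: find(9) -> no change; set of 9 is {8, 9}
Step 4: find(5) -> no change; set of 5 is {5}
Step 5: union(9, 11) -> merged; set of 9 now {8, 9, 11}
Step 6: union(11, 0) -> merged; set of 11 now {0, 8, 9, 11}
Step 7: union(0, 6) -> merged; set of 0 now {0, 6, 8, 9, 11}
Step 8: find(7) -> no change; set of 7 is {7}
Step 9: union(5, 6) -> merged; set of 5 now {0, 5, 6, 8, 9, 11}
Step 10: union(11, 0) -> already same set; set of 11 now {0, 5, 6, 8, 9, 11}
Step 11: union(6, 11) -> already same set; set of 6 now {0, 5, 6, 8, 9, 11}
Step 12: find(3) -> no change; set of 3 is {3}
Step 13: find(1) -> no change; set of 1 is {1}
Step 14: union(4, 7) -> merged; set of 4 now {4, 7}
Step 15: union(10, 2) -> merged; set of 10 now {2, 10}
Step 16: union(6, 12) -> merged; set of 6 now {0, 5, 6, 8, 9, 11, 12}
Step 17: union(0, 6) -> already same set; set of 0 now {0, 5, 6, 8, 9, 11, 12}
Step 18: union(2, 3) -> merged; set of 2 now {2, 3, 10}
Step 19: union(2, 4) -> merged; set of 2 now {2, 3, 4, 7, 10}
Step 20: union(6, 3) -> merged; set of 6 now {0, 2, 3, 4, 5, 6, 7, 8, 9, 10, 11, 12}
Step 21: find(2) -> no change; set of 2 is {0, 2, 3, 4, 5, 6, 7, 8, 9, 10, 11, 12}
Step 22: union(12, 7) -> already same set; set of 12 now {0, 2, 3, 4, 5, 6, 7, 8, 9, 10, 11, 12}
Component of 7: {0, 2, 3, 4, 5, 6, 7, 8, 9, 10, 11, 12}

Answer: 0, 2, 3, 4, 5, 6, 7, 8, 9, 10, 11, 12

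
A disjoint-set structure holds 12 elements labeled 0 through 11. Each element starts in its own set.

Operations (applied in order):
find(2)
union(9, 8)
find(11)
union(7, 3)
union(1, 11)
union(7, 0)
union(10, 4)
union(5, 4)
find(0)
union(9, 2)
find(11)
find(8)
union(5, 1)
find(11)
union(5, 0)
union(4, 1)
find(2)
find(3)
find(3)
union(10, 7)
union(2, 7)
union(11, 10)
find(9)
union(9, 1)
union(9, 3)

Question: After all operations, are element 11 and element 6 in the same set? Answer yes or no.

Answer: no

Derivation:
Step 1: find(2) -> no change; set of 2 is {2}
Step 2: union(9, 8) -> merged; set of 9 now {8, 9}
Step 3: find(11) -> no change; set of 11 is {11}
Step 4: union(7, 3) -> merged; set of 7 now {3, 7}
Step 5: union(1, 11) -> merged; set of 1 now {1, 11}
Step 6: union(7, 0) -> merged; set of 7 now {0, 3, 7}
Step 7: union(10, 4) -> merged; set of 10 now {4, 10}
Step 8: union(5, 4) -> merged; set of 5 now {4, 5, 10}
Step 9: find(0) -> no change; set of 0 is {0, 3, 7}
Step 10: union(9, 2) -> merged; set of 9 now {2, 8, 9}
Step 11: find(11) -> no change; set of 11 is {1, 11}
Step 12: find(8) -> no change; set of 8 is {2, 8, 9}
Step 13: union(5, 1) -> merged; set of 5 now {1, 4, 5, 10, 11}
Step 14: find(11) -> no change; set of 11 is {1, 4, 5, 10, 11}
Step 15: union(5, 0) -> merged; set of 5 now {0, 1, 3, 4, 5, 7, 10, 11}
Step 16: union(4, 1) -> already same set; set of 4 now {0, 1, 3, 4, 5, 7, 10, 11}
Step 17: find(2) -> no change; set of 2 is {2, 8, 9}
Step 18: find(3) -> no change; set of 3 is {0, 1, 3, 4, 5, 7, 10, 11}
Step 19: find(3) -> no change; set of 3 is {0, 1, 3, 4, 5, 7, 10, 11}
Step 20: union(10, 7) -> already same set; set of 10 now {0, 1, 3, 4, 5, 7, 10, 11}
Step 21: union(2, 7) -> merged; set of 2 now {0, 1, 2, 3, 4, 5, 7, 8, 9, 10, 11}
Step 22: union(11, 10) -> already same set; set of 11 now {0, 1, 2, 3, 4, 5, 7, 8, 9, 10, 11}
Step 23: find(9) -> no change; set of 9 is {0, 1, 2, 3, 4, 5, 7, 8, 9, 10, 11}
Step 24: union(9, 1) -> already same set; set of 9 now {0, 1, 2, 3, 4, 5, 7, 8, 9, 10, 11}
Step 25: union(9, 3) -> already same set; set of 9 now {0, 1, 2, 3, 4, 5, 7, 8, 9, 10, 11}
Set of 11: {0, 1, 2, 3, 4, 5, 7, 8, 9, 10, 11}; 6 is not a member.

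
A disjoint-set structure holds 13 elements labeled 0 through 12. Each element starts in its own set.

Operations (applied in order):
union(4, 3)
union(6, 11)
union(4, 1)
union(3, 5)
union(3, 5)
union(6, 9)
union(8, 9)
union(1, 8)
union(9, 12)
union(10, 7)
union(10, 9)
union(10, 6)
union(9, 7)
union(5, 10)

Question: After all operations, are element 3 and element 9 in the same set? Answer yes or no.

Answer: yes

Derivation:
Step 1: union(4, 3) -> merged; set of 4 now {3, 4}
Step 2: union(6, 11) -> merged; set of 6 now {6, 11}
Step 3: union(4, 1) -> merged; set of 4 now {1, 3, 4}
Step 4: union(3, 5) -> merged; set of 3 now {1, 3, 4, 5}
Step 5: union(3, 5) -> already same set; set of 3 now {1, 3, 4, 5}
Step 6: union(6, 9) -> merged; set of 6 now {6, 9, 11}
Step 7: union(8, 9) -> merged; set of 8 now {6, 8, 9, 11}
Step 8: union(1, 8) -> merged; set of 1 now {1, 3, 4, 5, 6, 8, 9, 11}
Step 9: union(9, 12) -> merged; set of 9 now {1, 3, 4, 5, 6, 8, 9, 11, 12}
Step 10: union(10, 7) -> merged; set of 10 now {7, 10}
Step 11: union(10, 9) -> merged; set of 10 now {1, 3, 4, 5, 6, 7, 8, 9, 10, 11, 12}
Step 12: union(10, 6) -> already same set; set of 10 now {1, 3, 4, 5, 6, 7, 8, 9, 10, 11, 12}
Step 13: union(9, 7) -> already same set; set of 9 now {1, 3, 4, 5, 6, 7, 8, 9, 10, 11, 12}
Step 14: union(5, 10) -> already same set; set of 5 now {1, 3, 4, 5, 6, 7, 8, 9, 10, 11, 12}
Set of 3: {1, 3, 4, 5, 6, 7, 8, 9, 10, 11, 12}; 9 is a member.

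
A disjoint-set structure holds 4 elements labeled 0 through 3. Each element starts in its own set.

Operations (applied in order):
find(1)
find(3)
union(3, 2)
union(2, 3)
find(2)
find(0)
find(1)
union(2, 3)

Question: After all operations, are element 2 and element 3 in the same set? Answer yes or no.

Answer: yes

Derivation:
Step 1: find(1) -> no change; set of 1 is {1}
Step 2: find(3) -> no change; set of 3 is {3}
Step 3: union(3, 2) -> merged; set of 3 now {2, 3}
Step 4: union(2, 3) -> already same set; set of 2 now {2, 3}
Step 5: find(2) -> no change; set of 2 is {2, 3}
Step 6: find(0) -> no change; set of 0 is {0}
Step 7: find(1) -> no change; set of 1 is {1}
Step 8: union(2, 3) -> already same set; set of 2 now {2, 3}
Set of 2: {2, 3}; 3 is a member.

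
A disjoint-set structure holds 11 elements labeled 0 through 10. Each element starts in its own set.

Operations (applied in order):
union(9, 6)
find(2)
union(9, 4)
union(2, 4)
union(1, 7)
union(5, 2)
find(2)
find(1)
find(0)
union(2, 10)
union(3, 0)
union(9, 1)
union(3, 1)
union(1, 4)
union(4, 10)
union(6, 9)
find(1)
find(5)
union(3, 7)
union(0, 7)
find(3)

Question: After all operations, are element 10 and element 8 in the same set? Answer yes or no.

Answer: no

Derivation:
Step 1: union(9, 6) -> merged; set of 9 now {6, 9}
Step 2: find(2) -> no change; set of 2 is {2}
Step 3: union(9, 4) -> merged; set of 9 now {4, 6, 9}
Step 4: union(2, 4) -> merged; set of 2 now {2, 4, 6, 9}
Step 5: union(1, 7) -> merged; set of 1 now {1, 7}
Step 6: union(5, 2) -> merged; set of 5 now {2, 4, 5, 6, 9}
Step 7: find(2) -> no change; set of 2 is {2, 4, 5, 6, 9}
Step 8: find(1) -> no change; set of 1 is {1, 7}
Step 9: find(0) -> no change; set of 0 is {0}
Step 10: union(2, 10) -> merged; set of 2 now {2, 4, 5, 6, 9, 10}
Step 11: union(3, 0) -> merged; set of 3 now {0, 3}
Step 12: union(9, 1) -> merged; set of 9 now {1, 2, 4, 5, 6, 7, 9, 10}
Step 13: union(3, 1) -> merged; set of 3 now {0, 1, 2, 3, 4, 5, 6, 7, 9, 10}
Step 14: union(1, 4) -> already same set; set of 1 now {0, 1, 2, 3, 4, 5, 6, 7, 9, 10}
Step 15: union(4, 10) -> already same set; set of 4 now {0, 1, 2, 3, 4, 5, 6, 7, 9, 10}
Step 16: union(6, 9) -> already same set; set of 6 now {0, 1, 2, 3, 4, 5, 6, 7, 9, 10}
Step 17: find(1) -> no change; set of 1 is {0, 1, 2, 3, 4, 5, 6, 7, 9, 10}
Step 18: find(5) -> no change; set of 5 is {0, 1, 2, 3, 4, 5, 6, 7, 9, 10}
Step 19: union(3, 7) -> already same set; set of 3 now {0, 1, 2, 3, 4, 5, 6, 7, 9, 10}
Step 20: union(0, 7) -> already same set; set of 0 now {0, 1, 2, 3, 4, 5, 6, 7, 9, 10}
Step 21: find(3) -> no change; set of 3 is {0, 1, 2, 3, 4, 5, 6, 7, 9, 10}
Set of 10: {0, 1, 2, 3, 4, 5, 6, 7, 9, 10}; 8 is not a member.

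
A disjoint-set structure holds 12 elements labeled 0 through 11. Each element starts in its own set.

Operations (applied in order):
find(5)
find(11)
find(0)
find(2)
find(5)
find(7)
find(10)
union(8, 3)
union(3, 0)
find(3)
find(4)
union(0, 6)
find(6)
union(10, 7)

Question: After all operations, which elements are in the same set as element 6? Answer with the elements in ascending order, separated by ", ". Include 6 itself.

Answer: 0, 3, 6, 8

Derivation:
Step 1: find(5) -> no change; set of 5 is {5}
Step 2: find(11) -> no change; set of 11 is {11}
Step 3: find(0) -> no change; set of 0 is {0}
Step 4: find(2) -> no change; set of 2 is {2}
Step 5: find(5) -> no change; set of 5 is {5}
Step 6: find(7) -> no change; set of 7 is {7}
Step 7: find(10) -> no change; set of 10 is {10}
Step 8: union(8, 3) -> merged; set of 8 now {3, 8}
Step 9: union(3, 0) -> merged; set of 3 now {0, 3, 8}
Step 10: find(3) -> no change; set of 3 is {0, 3, 8}
Step 11: find(4) -> no change; set of 4 is {4}
Step 12: union(0, 6) -> merged; set of 0 now {0, 3, 6, 8}
Step 13: find(6) -> no change; set of 6 is {0, 3, 6, 8}
Step 14: union(10, 7) -> merged; set of 10 now {7, 10}
Component of 6: {0, 3, 6, 8}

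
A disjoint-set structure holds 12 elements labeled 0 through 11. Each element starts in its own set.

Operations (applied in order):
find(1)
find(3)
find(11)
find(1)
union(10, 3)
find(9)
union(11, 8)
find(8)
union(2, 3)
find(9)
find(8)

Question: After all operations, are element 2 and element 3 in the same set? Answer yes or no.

Answer: yes

Derivation:
Step 1: find(1) -> no change; set of 1 is {1}
Step 2: find(3) -> no change; set of 3 is {3}
Step 3: find(11) -> no change; set of 11 is {11}
Step 4: find(1) -> no change; set of 1 is {1}
Step 5: union(10, 3) -> merged; set of 10 now {3, 10}
Step 6: find(9) -> no change; set of 9 is {9}
Step 7: union(11, 8) -> merged; set of 11 now {8, 11}
Step 8: find(8) -> no change; set of 8 is {8, 11}
Step 9: union(2, 3) -> merged; set of 2 now {2, 3, 10}
Step 10: find(9) -> no change; set of 9 is {9}
Step 11: find(8) -> no change; set of 8 is {8, 11}
Set of 2: {2, 3, 10}; 3 is a member.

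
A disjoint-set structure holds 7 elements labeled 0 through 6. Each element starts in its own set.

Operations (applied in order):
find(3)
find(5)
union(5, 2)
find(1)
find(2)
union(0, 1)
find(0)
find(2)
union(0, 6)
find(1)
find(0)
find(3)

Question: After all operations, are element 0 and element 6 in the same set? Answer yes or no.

Step 1: find(3) -> no change; set of 3 is {3}
Step 2: find(5) -> no change; set of 5 is {5}
Step 3: union(5, 2) -> merged; set of 5 now {2, 5}
Step 4: find(1) -> no change; set of 1 is {1}
Step 5: find(2) -> no change; set of 2 is {2, 5}
Step 6: union(0, 1) -> merged; set of 0 now {0, 1}
Step 7: find(0) -> no change; set of 0 is {0, 1}
Step 8: find(2) -> no change; set of 2 is {2, 5}
Step 9: union(0, 6) -> merged; set of 0 now {0, 1, 6}
Step 10: find(1) -> no change; set of 1 is {0, 1, 6}
Step 11: find(0) -> no change; set of 0 is {0, 1, 6}
Step 12: find(3) -> no change; set of 3 is {3}
Set of 0: {0, 1, 6}; 6 is a member.

Answer: yes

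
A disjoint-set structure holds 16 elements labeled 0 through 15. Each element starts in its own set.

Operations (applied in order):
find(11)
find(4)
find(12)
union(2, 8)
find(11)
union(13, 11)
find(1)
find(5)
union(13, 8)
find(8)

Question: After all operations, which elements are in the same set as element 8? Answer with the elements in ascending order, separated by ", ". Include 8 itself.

Step 1: find(11) -> no change; set of 11 is {11}
Step 2: find(4) -> no change; set of 4 is {4}
Step 3: find(12) -> no change; set of 12 is {12}
Step 4: union(2, 8) -> merged; set of 2 now {2, 8}
Step 5: find(11) -> no change; set of 11 is {11}
Step 6: union(13, 11) -> merged; set of 13 now {11, 13}
Step 7: find(1) -> no change; set of 1 is {1}
Step 8: find(5) -> no change; set of 5 is {5}
Step 9: union(13, 8) -> merged; set of 13 now {2, 8, 11, 13}
Step 10: find(8) -> no change; set of 8 is {2, 8, 11, 13}
Component of 8: {2, 8, 11, 13}

Answer: 2, 8, 11, 13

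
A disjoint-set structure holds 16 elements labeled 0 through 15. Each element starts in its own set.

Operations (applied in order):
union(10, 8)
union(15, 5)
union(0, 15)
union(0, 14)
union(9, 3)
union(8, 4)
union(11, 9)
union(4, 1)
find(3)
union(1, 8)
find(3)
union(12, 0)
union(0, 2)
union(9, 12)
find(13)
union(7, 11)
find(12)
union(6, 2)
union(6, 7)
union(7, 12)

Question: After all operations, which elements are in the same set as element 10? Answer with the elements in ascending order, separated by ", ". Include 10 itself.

Answer: 1, 4, 8, 10

Derivation:
Step 1: union(10, 8) -> merged; set of 10 now {8, 10}
Step 2: union(15, 5) -> merged; set of 15 now {5, 15}
Step 3: union(0, 15) -> merged; set of 0 now {0, 5, 15}
Step 4: union(0, 14) -> merged; set of 0 now {0, 5, 14, 15}
Step 5: union(9, 3) -> merged; set of 9 now {3, 9}
Step 6: union(8, 4) -> merged; set of 8 now {4, 8, 10}
Step 7: union(11, 9) -> merged; set of 11 now {3, 9, 11}
Step 8: union(4, 1) -> merged; set of 4 now {1, 4, 8, 10}
Step 9: find(3) -> no change; set of 3 is {3, 9, 11}
Step 10: union(1, 8) -> already same set; set of 1 now {1, 4, 8, 10}
Step 11: find(3) -> no change; set of 3 is {3, 9, 11}
Step 12: union(12, 0) -> merged; set of 12 now {0, 5, 12, 14, 15}
Step 13: union(0, 2) -> merged; set of 0 now {0, 2, 5, 12, 14, 15}
Step 14: union(9, 12) -> merged; set of 9 now {0, 2, 3, 5, 9, 11, 12, 14, 15}
Step 15: find(13) -> no change; set of 13 is {13}
Step 16: union(7, 11) -> merged; set of 7 now {0, 2, 3, 5, 7, 9, 11, 12, 14, 15}
Step 17: find(12) -> no change; set of 12 is {0, 2, 3, 5, 7, 9, 11, 12, 14, 15}
Step 18: union(6, 2) -> merged; set of 6 now {0, 2, 3, 5, 6, 7, 9, 11, 12, 14, 15}
Step 19: union(6, 7) -> already same set; set of 6 now {0, 2, 3, 5, 6, 7, 9, 11, 12, 14, 15}
Step 20: union(7, 12) -> already same set; set of 7 now {0, 2, 3, 5, 6, 7, 9, 11, 12, 14, 15}
Component of 10: {1, 4, 8, 10}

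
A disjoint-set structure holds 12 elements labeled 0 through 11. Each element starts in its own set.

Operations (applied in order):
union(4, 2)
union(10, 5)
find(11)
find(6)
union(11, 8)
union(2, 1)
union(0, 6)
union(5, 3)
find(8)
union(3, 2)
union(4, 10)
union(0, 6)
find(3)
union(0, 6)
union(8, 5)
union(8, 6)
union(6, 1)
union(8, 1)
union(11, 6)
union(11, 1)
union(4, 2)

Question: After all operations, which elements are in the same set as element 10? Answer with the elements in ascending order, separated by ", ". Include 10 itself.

Answer: 0, 1, 2, 3, 4, 5, 6, 8, 10, 11

Derivation:
Step 1: union(4, 2) -> merged; set of 4 now {2, 4}
Step 2: union(10, 5) -> merged; set of 10 now {5, 10}
Step 3: find(11) -> no change; set of 11 is {11}
Step 4: find(6) -> no change; set of 6 is {6}
Step 5: union(11, 8) -> merged; set of 11 now {8, 11}
Step 6: union(2, 1) -> merged; set of 2 now {1, 2, 4}
Step 7: union(0, 6) -> merged; set of 0 now {0, 6}
Step 8: union(5, 3) -> merged; set of 5 now {3, 5, 10}
Step 9: find(8) -> no change; set of 8 is {8, 11}
Step 10: union(3, 2) -> merged; set of 3 now {1, 2, 3, 4, 5, 10}
Step 11: union(4, 10) -> already same set; set of 4 now {1, 2, 3, 4, 5, 10}
Step 12: union(0, 6) -> already same set; set of 0 now {0, 6}
Step 13: find(3) -> no change; set of 3 is {1, 2, 3, 4, 5, 10}
Step 14: union(0, 6) -> already same set; set of 0 now {0, 6}
Step 15: union(8, 5) -> merged; set of 8 now {1, 2, 3, 4, 5, 8, 10, 11}
Step 16: union(8, 6) -> merged; set of 8 now {0, 1, 2, 3, 4, 5, 6, 8, 10, 11}
Step 17: union(6, 1) -> already same set; set of 6 now {0, 1, 2, 3, 4, 5, 6, 8, 10, 11}
Step 18: union(8, 1) -> already same set; set of 8 now {0, 1, 2, 3, 4, 5, 6, 8, 10, 11}
Step 19: union(11, 6) -> already same set; set of 11 now {0, 1, 2, 3, 4, 5, 6, 8, 10, 11}
Step 20: union(11, 1) -> already same set; set of 11 now {0, 1, 2, 3, 4, 5, 6, 8, 10, 11}
Step 21: union(4, 2) -> already same set; set of 4 now {0, 1, 2, 3, 4, 5, 6, 8, 10, 11}
Component of 10: {0, 1, 2, 3, 4, 5, 6, 8, 10, 11}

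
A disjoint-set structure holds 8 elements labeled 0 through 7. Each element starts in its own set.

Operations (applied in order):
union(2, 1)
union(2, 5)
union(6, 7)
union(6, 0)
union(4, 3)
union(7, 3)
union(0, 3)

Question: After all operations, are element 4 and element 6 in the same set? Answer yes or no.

Step 1: union(2, 1) -> merged; set of 2 now {1, 2}
Step 2: union(2, 5) -> merged; set of 2 now {1, 2, 5}
Step 3: union(6, 7) -> merged; set of 6 now {6, 7}
Step 4: union(6, 0) -> merged; set of 6 now {0, 6, 7}
Step 5: union(4, 3) -> merged; set of 4 now {3, 4}
Step 6: union(7, 3) -> merged; set of 7 now {0, 3, 4, 6, 7}
Step 7: union(0, 3) -> already same set; set of 0 now {0, 3, 4, 6, 7}
Set of 4: {0, 3, 4, 6, 7}; 6 is a member.

Answer: yes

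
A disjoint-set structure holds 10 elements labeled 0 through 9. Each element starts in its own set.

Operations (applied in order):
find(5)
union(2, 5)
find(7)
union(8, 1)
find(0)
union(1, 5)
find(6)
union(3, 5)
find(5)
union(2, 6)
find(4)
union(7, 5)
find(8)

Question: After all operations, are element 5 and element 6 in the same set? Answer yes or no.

Step 1: find(5) -> no change; set of 5 is {5}
Step 2: union(2, 5) -> merged; set of 2 now {2, 5}
Step 3: find(7) -> no change; set of 7 is {7}
Step 4: union(8, 1) -> merged; set of 8 now {1, 8}
Step 5: find(0) -> no change; set of 0 is {0}
Step 6: union(1, 5) -> merged; set of 1 now {1, 2, 5, 8}
Step 7: find(6) -> no change; set of 6 is {6}
Step 8: union(3, 5) -> merged; set of 3 now {1, 2, 3, 5, 8}
Step 9: find(5) -> no change; set of 5 is {1, 2, 3, 5, 8}
Step 10: union(2, 6) -> merged; set of 2 now {1, 2, 3, 5, 6, 8}
Step 11: find(4) -> no change; set of 4 is {4}
Step 12: union(7, 5) -> merged; set of 7 now {1, 2, 3, 5, 6, 7, 8}
Step 13: find(8) -> no change; set of 8 is {1, 2, 3, 5, 6, 7, 8}
Set of 5: {1, 2, 3, 5, 6, 7, 8}; 6 is a member.

Answer: yes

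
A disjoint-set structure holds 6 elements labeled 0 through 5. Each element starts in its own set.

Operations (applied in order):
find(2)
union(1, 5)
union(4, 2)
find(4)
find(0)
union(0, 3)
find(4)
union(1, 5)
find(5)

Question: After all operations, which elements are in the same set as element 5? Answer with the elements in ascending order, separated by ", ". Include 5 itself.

Answer: 1, 5

Derivation:
Step 1: find(2) -> no change; set of 2 is {2}
Step 2: union(1, 5) -> merged; set of 1 now {1, 5}
Step 3: union(4, 2) -> merged; set of 4 now {2, 4}
Step 4: find(4) -> no change; set of 4 is {2, 4}
Step 5: find(0) -> no change; set of 0 is {0}
Step 6: union(0, 3) -> merged; set of 0 now {0, 3}
Step 7: find(4) -> no change; set of 4 is {2, 4}
Step 8: union(1, 5) -> already same set; set of 1 now {1, 5}
Step 9: find(5) -> no change; set of 5 is {1, 5}
Component of 5: {1, 5}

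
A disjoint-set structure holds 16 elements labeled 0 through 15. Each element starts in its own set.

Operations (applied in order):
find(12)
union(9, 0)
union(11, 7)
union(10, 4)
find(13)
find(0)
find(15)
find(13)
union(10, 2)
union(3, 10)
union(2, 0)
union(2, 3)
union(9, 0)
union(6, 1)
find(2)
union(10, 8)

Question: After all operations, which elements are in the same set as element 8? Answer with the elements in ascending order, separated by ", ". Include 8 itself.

Answer: 0, 2, 3, 4, 8, 9, 10

Derivation:
Step 1: find(12) -> no change; set of 12 is {12}
Step 2: union(9, 0) -> merged; set of 9 now {0, 9}
Step 3: union(11, 7) -> merged; set of 11 now {7, 11}
Step 4: union(10, 4) -> merged; set of 10 now {4, 10}
Step 5: find(13) -> no change; set of 13 is {13}
Step 6: find(0) -> no change; set of 0 is {0, 9}
Step 7: find(15) -> no change; set of 15 is {15}
Step 8: find(13) -> no change; set of 13 is {13}
Step 9: union(10, 2) -> merged; set of 10 now {2, 4, 10}
Step 10: union(3, 10) -> merged; set of 3 now {2, 3, 4, 10}
Step 11: union(2, 0) -> merged; set of 2 now {0, 2, 3, 4, 9, 10}
Step 12: union(2, 3) -> already same set; set of 2 now {0, 2, 3, 4, 9, 10}
Step 13: union(9, 0) -> already same set; set of 9 now {0, 2, 3, 4, 9, 10}
Step 14: union(6, 1) -> merged; set of 6 now {1, 6}
Step 15: find(2) -> no change; set of 2 is {0, 2, 3, 4, 9, 10}
Step 16: union(10, 8) -> merged; set of 10 now {0, 2, 3, 4, 8, 9, 10}
Component of 8: {0, 2, 3, 4, 8, 9, 10}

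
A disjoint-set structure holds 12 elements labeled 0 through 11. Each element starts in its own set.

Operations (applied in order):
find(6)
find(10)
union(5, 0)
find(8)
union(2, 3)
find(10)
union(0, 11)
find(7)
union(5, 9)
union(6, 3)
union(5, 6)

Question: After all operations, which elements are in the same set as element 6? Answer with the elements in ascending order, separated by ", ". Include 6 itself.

Answer: 0, 2, 3, 5, 6, 9, 11

Derivation:
Step 1: find(6) -> no change; set of 6 is {6}
Step 2: find(10) -> no change; set of 10 is {10}
Step 3: union(5, 0) -> merged; set of 5 now {0, 5}
Step 4: find(8) -> no change; set of 8 is {8}
Step 5: union(2, 3) -> merged; set of 2 now {2, 3}
Step 6: find(10) -> no change; set of 10 is {10}
Step 7: union(0, 11) -> merged; set of 0 now {0, 5, 11}
Step 8: find(7) -> no change; set of 7 is {7}
Step 9: union(5, 9) -> merged; set of 5 now {0, 5, 9, 11}
Step 10: union(6, 3) -> merged; set of 6 now {2, 3, 6}
Step 11: union(5, 6) -> merged; set of 5 now {0, 2, 3, 5, 6, 9, 11}
Component of 6: {0, 2, 3, 5, 6, 9, 11}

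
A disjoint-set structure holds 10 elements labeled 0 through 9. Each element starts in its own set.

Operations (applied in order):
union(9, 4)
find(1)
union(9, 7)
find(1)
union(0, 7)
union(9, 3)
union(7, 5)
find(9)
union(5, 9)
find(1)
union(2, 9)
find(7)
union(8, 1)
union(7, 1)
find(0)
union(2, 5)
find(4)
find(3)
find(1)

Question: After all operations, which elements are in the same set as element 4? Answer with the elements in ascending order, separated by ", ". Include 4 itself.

Answer: 0, 1, 2, 3, 4, 5, 7, 8, 9

Derivation:
Step 1: union(9, 4) -> merged; set of 9 now {4, 9}
Step 2: find(1) -> no change; set of 1 is {1}
Step 3: union(9, 7) -> merged; set of 9 now {4, 7, 9}
Step 4: find(1) -> no change; set of 1 is {1}
Step 5: union(0, 7) -> merged; set of 0 now {0, 4, 7, 9}
Step 6: union(9, 3) -> merged; set of 9 now {0, 3, 4, 7, 9}
Step 7: union(7, 5) -> merged; set of 7 now {0, 3, 4, 5, 7, 9}
Step 8: find(9) -> no change; set of 9 is {0, 3, 4, 5, 7, 9}
Step 9: union(5, 9) -> already same set; set of 5 now {0, 3, 4, 5, 7, 9}
Step 10: find(1) -> no change; set of 1 is {1}
Step 11: union(2, 9) -> merged; set of 2 now {0, 2, 3, 4, 5, 7, 9}
Step 12: find(7) -> no change; set of 7 is {0, 2, 3, 4, 5, 7, 9}
Step 13: union(8, 1) -> merged; set of 8 now {1, 8}
Step 14: union(7, 1) -> merged; set of 7 now {0, 1, 2, 3, 4, 5, 7, 8, 9}
Step 15: find(0) -> no change; set of 0 is {0, 1, 2, 3, 4, 5, 7, 8, 9}
Step 16: union(2, 5) -> already same set; set of 2 now {0, 1, 2, 3, 4, 5, 7, 8, 9}
Step 17: find(4) -> no change; set of 4 is {0, 1, 2, 3, 4, 5, 7, 8, 9}
Step 18: find(3) -> no change; set of 3 is {0, 1, 2, 3, 4, 5, 7, 8, 9}
Step 19: find(1) -> no change; set of 1 is {0, 1, 2, 3, 4, 5, 7, 8, 9}
Component of 4: {0, 1, 2, 3, 4, 5, 7, 8, 9}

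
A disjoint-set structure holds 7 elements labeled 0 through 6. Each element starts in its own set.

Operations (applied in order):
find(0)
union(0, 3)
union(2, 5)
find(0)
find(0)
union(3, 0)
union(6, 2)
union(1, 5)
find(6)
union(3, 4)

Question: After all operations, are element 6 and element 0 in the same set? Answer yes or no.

Step 1: find(0) -> no change; set of 0 is {0}
Step 2: union(0, 3) -> merged; set of 0 now {0, 3}
Step 3: union(2, 5) -> merged; set of 2 now {2, 5}
Step 4: find(0) -> no change; set of 0 is {0, 3}
Step 5: find(0) -> no change; set of 0 is {0, 3}
Step 6: union(3, 0) -> already same set; set of 3 now {0, 3}
Step 7: union(6, 2) -> merged; set of 6 now {2, 5, 6}
Step 8: union(1, 5) -> merged; set of 1 now {1, 2, 5, 6}
Step 9: find(6) -> no change; set of 6 is {1, 2, 5, 6}
Step 10: union(3, 4) -> merged; set of 3 now {0, 3, 4}
Set of 6: {1, 2, 5, 6}; 0 is not a member.

Answer: no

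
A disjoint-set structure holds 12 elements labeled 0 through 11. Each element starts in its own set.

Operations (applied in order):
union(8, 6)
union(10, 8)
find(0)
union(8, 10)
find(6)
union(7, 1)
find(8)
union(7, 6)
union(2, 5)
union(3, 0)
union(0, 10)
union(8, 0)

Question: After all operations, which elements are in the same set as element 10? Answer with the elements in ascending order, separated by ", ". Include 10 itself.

Step 1: union(8, 6) -> merged; set of 8 now {6, 8}
Step 2: union(10, 8) -> merged; set of 10 now {6, 8, 10}
Step 3: find(0) -> no change; set of 0 is {0}
Step 4: union(8, 10) -> already same set; set of 8 now {6, 8, 10}
Step 5: find(6) -> no change; set of 6 is {6, 8, 10}
Step 6: union(7, 1) -> merged; set of 7 now {1, 7}
Step 7: find(8) -> no change; set of 8 is {6, 8, 10}
Step 8: union(7, 6) -> merged; set of 7 now {1, 6, 7, 8, 10}
Step 9: union(2, 5) -> merged; set of 2 now {2, 5}
Step 10: union(3, 0) -> merged; set of 3 now {0, 3}
Step 11: union(0, 10) -> merged; set of 0 now {0, 1, 3, 6, 7, 8, 10}
Step 12: union(8, 0) -> already same set; set of 8 now {0, 1, 3, 6, 7, 8, 10}
Component of 10: {0, 1, 3, 6, 7, 8, 10}

Answer: 0, 1, 3, 6, 7, 8, 10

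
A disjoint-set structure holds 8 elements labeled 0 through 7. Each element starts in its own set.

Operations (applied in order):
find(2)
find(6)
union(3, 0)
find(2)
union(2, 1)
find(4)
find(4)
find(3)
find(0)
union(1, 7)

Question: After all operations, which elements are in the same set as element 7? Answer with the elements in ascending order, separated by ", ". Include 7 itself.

Step 1: find(2) -> no change; set of 2 is {2}
Step 2: find(6) -> no change; set of 6 is {6}
Step 3: union(3, 0) -> merged; set of 3 now {0, 3}
Step 4: find(2) -> no change; set of 2 is {2}
Step 5: union(2, 1) -> merged; set of 2 now {1, 2}
Step 6: find(4) -> no change; set of 4 is {4}
Step 7: find(4) -> no change; set of 4 is {4}
Step 8: find(3) -> no change; set of 3 is {0, 3}
Step 9: find(0) -> no change; set of 0 is {0, 3}
Step 10: union(1, 7) -> merged; set of 1 now {1, 2, 7}
Component of 7: {1, 2, 7}

Answer: 1, 2, 7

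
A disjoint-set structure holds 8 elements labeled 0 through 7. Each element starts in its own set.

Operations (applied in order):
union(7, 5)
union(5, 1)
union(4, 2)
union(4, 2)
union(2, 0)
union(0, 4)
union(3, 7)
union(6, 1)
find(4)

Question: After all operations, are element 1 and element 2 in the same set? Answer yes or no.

Answer: no

Derivation:
Step 1: union(7, 5) -> merged; set of 7 now {5, 7}
Step 2: union(5, 1) -> merged; set of 5 now {1, 5, 7}
Step 3: union(4, 2) -> merged; set of 4 now {2, 4}
Step 4: union(4, 2) -> already same set; set of 4 now {2, 4}
Step 5: union(2, 0) -> merged; set of 2 now {0, 2, 4}
Step 6: union(0, 4) -> already same set; set of 0 now {0, 2, 4}
Step 7: union(3, 7) -> merged; set of 3 now {1, 3, 5, 7}
Step 8: union(6, 1) -> merged; set of 6 now {1, 3, 5, 6, 7}
Step 9: find(4) -> no change; set of 4 is {0, 2, 4}
Set of 1: {1, 3, 5, 6, 7}; 2 is not a member.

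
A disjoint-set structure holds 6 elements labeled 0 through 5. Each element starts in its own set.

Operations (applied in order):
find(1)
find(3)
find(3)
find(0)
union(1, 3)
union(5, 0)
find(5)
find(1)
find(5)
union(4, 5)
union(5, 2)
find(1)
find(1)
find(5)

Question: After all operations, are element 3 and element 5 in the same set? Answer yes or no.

Answer: no

Derivation:
Step 1: find(1) -> no change; set of 1 is {1}
Step 2: find(3) -> no change; set of 3 is {3}
Step 3: find(3) -> no change; set of 3 is {3}
Step 4: find(0) -> no change; set of 0 is {0}
Step 5: union(1, 3) -> merged; set of 1 now {1, 3}
Step 6: union(5, 0) -> merged; set of 5 now {0, 5}
Step 7: find(5) -> no change; set of 5 is {0, 5}
Step 8: find(1) -> no change; set of 1 is {1, 3}
Step 9: find(5) -> no change; set of 5 is {0, 5}
Step 10: union(4, 5) -> merged; set of 4 now {0, 4, 5}
Step 11: union(5, 2) -> merged; set of 5 now {0, 2, 4, 5}
Step 12: find(1) -> no change; set of 1 is {1, 3}
Step 13: find(1) -> no change; set of 1 is {1, 3}
Step 14: find(5) -> no change; set of 5 is {0, 2, 4, 5}
Set of 3: {1, 3}; 5 is not a member.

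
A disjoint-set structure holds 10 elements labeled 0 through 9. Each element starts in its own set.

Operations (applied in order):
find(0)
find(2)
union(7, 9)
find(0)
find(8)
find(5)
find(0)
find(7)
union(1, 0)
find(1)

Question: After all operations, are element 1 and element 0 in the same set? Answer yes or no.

Answer: yes

Derivation:
Step 1: find(0) -> no change; set of 0 is {0}
Step 2: find(2) -> no change; set of 2 is {2}
Step 3: union(7, 9) -> merged; set of 7 now {7, 9}
Step 4: find(0) -> no change; set of 0 is {0}
Step 5: find(8) -> no change; set of 8 is {8}
Step 6: find(5) -> no change; set of 5 is {5}
Step 7: find(0) -> no change; set of 0 is {0}
Step 8: find(7) -> no change; set of 7 is {7, 9}
Step 9: union(1, 0) -> merged; set of 1 now {0, 1}
Step 10: find(1) -> no change; set of 1 is {0, 1}
Set of 1: {0, 1}; 0 is a member.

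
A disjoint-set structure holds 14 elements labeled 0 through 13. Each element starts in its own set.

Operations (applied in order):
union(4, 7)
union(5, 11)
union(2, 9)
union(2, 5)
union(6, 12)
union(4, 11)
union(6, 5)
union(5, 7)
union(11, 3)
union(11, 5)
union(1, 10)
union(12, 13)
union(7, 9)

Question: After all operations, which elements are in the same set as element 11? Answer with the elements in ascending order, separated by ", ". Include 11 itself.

Step 1: union(4, 7) -> merged; set of 4 now {4, 7}
Step 2: union(5, 11) -> merged; set of 5 now {5, 11}
Step 3: union(2, 9) -> merged; set of 2 now {2, 9}
Step 4: union(2, 5) -> merged; set of 2 now {2, 5, 9, 11}
Step 5: union(6, 12) -> merged; set of 6 now {6, 12}
Step 6: union(4, 11) -> merged; set of 4 now {2, 4, 5, 7, 9, 11}
Step 7: union(6, 5) -> merged; set of 6 now {2, 4, 5, 6, 7, 9, 11, 12}
Step 8: union(5, 7) -> already same set; set of 5 now {2, 4, 5, 6, 7, 9, 11, 12}
Step 9: union(11, 3) -> merged; set of 11 now {2, 3, 4, 5, 6, 7, 9, 11, 12}
Step 10: union(11, 5) -> already same set; set of 11 now {2, 3, 4, 5, 6, 7, 9, 11, 12}
Step 11: union(1, 10) -> merged; set of 1 now {1, 10}
Step 12: union(12, 13) -> merged; set of 12 now {2, 3, 4, 5, 6, 7, 9, 11, 12, 13}
Step 13: union(7, 9) -> already same set; set of 7 now {2, 3, 4, 5, 6, 7, 9, 11, 12, 13}
Component of 11: {2, 3, 4, 5, 6, 7, 9, 11, 12, 13}

Answer: 2, 3, 4, 5, 6, 7, 9, 11, 12, 13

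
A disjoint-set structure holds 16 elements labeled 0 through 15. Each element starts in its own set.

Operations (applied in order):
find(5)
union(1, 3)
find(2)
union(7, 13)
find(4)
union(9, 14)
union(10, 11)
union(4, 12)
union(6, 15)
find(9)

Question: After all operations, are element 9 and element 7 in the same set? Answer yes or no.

Answer: no

Derivation:
Step 1: find(5) -> no change; set of 5 is {5}
Step 2: union(1, 3) -> merged; set of 1 now {1, 3}
Step 3: find(2) -> no change; set of 2 is {2}
Step 4: union(7, 13) -> merged; set of 7 now {7, 13}
Step 5: find(4) -> no change; set of 4 is {4}
Step 6: union(9, 14) -> merged; set of 9 now {9, 14}
Step 7: union(10, 11) -> merged; set of 10 now {10, 11}
Step 8: union(4, 12) -> merged; set of 4 now {4, 12}
Step 9: union(6, 15) -> merged; set of 6 now {6, 15}
Step 10: find(9) -> no change; set of 9 is {9, 14}
Set of 9: {9, 14}; 7 is not a member.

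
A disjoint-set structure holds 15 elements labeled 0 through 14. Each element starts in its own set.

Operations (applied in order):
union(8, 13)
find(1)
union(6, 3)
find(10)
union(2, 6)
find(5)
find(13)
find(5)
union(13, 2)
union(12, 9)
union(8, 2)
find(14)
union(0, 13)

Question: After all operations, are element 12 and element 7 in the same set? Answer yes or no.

Step 1: union(8, 13) -> merged; set of 8 now {8, 13}
Step 2: find(1) -> no change; set of 1 is {1}
Step 3: union(6, 3) -> merged; set of 6 now {3, 6}
Step 4: find(10) -> no change; set of 10 is {10}
Step 5: union(2, 6) -> merged; set of 2 now {2, 3, 6}
Step 6: find(5) -> no change; set of 5 is {5}
Step 7: find(13) -> no change; set of 13 is {8, 13}
Step 8: find(5) -> no change; set of 5 is {5}
Step 9: union(13, 2) -> merged; set of 13 now {2, 3, 6, 8, 13}
Step 10: union(12, 9) -> merged; set of 12 now {9, 12}
Step 11: union(8, 2) -> already same set; set of 8 now {2, 3, 6, 8, 13}
Step 12: find(14) -> no change; set of 14 is {14}
Step 13: union(0, 13) -> merged; set of 0 now {0, 2, 3, 6, 8, 13}
Set of 12: {9, 12}; 7 is not a member.

Answer: no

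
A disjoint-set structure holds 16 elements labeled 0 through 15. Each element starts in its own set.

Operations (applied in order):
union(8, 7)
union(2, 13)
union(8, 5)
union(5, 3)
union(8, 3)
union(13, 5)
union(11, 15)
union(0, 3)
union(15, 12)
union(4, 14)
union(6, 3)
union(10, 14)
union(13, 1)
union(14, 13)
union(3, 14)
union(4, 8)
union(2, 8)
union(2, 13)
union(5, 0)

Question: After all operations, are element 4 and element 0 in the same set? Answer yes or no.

Step 1: union(8, 7) -> merged; set of 8 now {7, 8}
Step 2: union(2, 13) -> merged; set of 2 now {2, 13}
Step 3: union(8, 5) -> merged; set of 8 now {5, 7, 8}
Step 4: union(5, 3) -> merged; set of 5 now {3, 5, 7, 8}
Step 5: union(8, 3) -> already same set; set of 8 now {3, 5, 7, 8}
Step 6: union(13, 5) -> merged; set of 13 now {2, 3, 5, 7, 8, 13}
Step 7: union(11, 15) -> merged; set of 11 now {11, 15}
Step 8: union(0, 3) -> merged; set of 0 now {0, 2, 3, 5, 7, 8, 13}
Step 9: union(15, 12) -> merged; set of 15 now {11, 12, 15}
Step 10: union(4, 14) -> merged; set of 4 now {4, 14}
Step 11: union(6, 3) -> merged; set of 6 now {0, 2, 3, 5, 6, 7, 8, 13}
Step 12: union(10, 14) -> merged; set of 10 now {4, 10, 14}
Step 13: union(13, 1) -> merged; set of 13 now {0, 1, 2, 3, 5, 6, 7, 8, 13}
Step 14: union(14, 13) -> merged; set of 14 now {0, 1, 2, 3, 4, 5, 6, 7, 8, 10, 13, 14}
Step 15: union(3, 14) -> already same set; set of 3 now {0, 1, 2, 3, 4, 5, 6, 7, 8, 10, 13, 14}
Step 16: union(4, 8) -> already same set; set of 4 now {0, 1, 2, 3, 4, 5, 6, 7, 8, 10, 13, 14}
Step 17: union(2, 8) -> already same set; set of 2 now {0, 1, 2, 3, 4, 5, 6, 7, 8, 10, 13, 14}
Step 18: union(2, 13) -> already same set; set of 2 now {0, 1, 2, 3, 4, 5, 6, 7, 8, 10, 13, 14}
Step 19: union(5, 0) -> already same set; set of 5 now {0, 1, 2, 3, 4, 5, 6, 7, 8, 10, 13, 14}
Set of 4: {0, 1, 2, 3, 4, 5, 6, 7, 8, 10, 13, 14}; 0 is a member.

Answer: yes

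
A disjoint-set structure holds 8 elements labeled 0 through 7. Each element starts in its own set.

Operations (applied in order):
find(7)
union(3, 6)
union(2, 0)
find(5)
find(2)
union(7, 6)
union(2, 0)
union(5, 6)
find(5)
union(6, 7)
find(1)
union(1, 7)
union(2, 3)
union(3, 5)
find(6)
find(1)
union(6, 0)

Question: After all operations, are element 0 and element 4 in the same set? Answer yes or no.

Answer: no

Derivation:
Step 1: find(7) -> no change; set of 7 is {7}
Step 2: union(3, 6) -> merged; set of 3 now {3, 6}
Step 3: union(2, 0) -> merged; set of 2 now {0, 2}
Step 4: find(5) -> no change; set of 5 is {5}
Step 5: find(2) -> no change; set of 2 is {0, 2}
Step 6: union(7, 6) -> merged; set of 7 now {3, 6, 7}
Step 7: union(2, 0) -> already same set; set of 2 now {0, 2}
Step 8: union(5, 6) -> merged; set of 5 now {3, 5, 6, 7}
Step 9: find(5) -> no change; set of 5 is {3, 5, 6, 7}
Step 10: union(6, 7) -> already same set; set of 6 now {3, 5, 6, 7}
Step 11: find(1) -> no change; set of 1 is {1}
Step 12: union(1, 7) -> merged; set of 1 now {1, 3, 5, 6, 7}
Step 13: union(2, 3) -> merged; set of 2 now {0, 1, 2, 3, 5, 6, 7}
Step 14: union(3, 5) -> already same set; set of 3 now {0, 1, 2, 3, 5, 6, 7}
Step 15: find(6) -> no change; set of 6 is {0, 1, 2, 3, 5, 6, 7}
Step 16: find(1) -> no change; set of 1 is {0, 1, 2, 3, 5, 6, 7}
Step 17: union(6, 0) -> already same set; set of 6 now {0, 1, 2, 3, 5, 6, 7}
Set of 0: {0, 1, 2, 3, 5, 6, 7}; 4 is not a member.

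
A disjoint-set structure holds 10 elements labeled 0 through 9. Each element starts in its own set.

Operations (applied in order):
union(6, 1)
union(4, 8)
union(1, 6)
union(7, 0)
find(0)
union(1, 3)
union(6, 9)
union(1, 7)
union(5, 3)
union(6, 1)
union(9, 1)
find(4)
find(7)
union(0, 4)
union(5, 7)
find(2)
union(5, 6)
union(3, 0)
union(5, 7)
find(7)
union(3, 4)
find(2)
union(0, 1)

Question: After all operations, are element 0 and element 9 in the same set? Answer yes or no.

Step 1: union(6, 1) -> merged; set of 6 now {1, 6}
Step 2: union(4, 8) -> merged; set of 4 now {4, 8}
Step 3: union(1, 6) -> already same set; set of 1 now {1, 6}
Step 4: union(7, 0) -> merged; set of 7 now {0, 7}
Step 5: find(0) -> no change; set of 0 is {0, 7}
Step 6: union(1, 3) -> merged; set of 1 now {1, 3, 6}
Step 7: union(6, 9) -> merged; set of 6 now {1, 3, 6, 9}
Step 8: union(1, 7) -> merged; set of 1 now {0, 1, 3, 6, 7, 9}
Step 9: union(5, 3) -> merged; set of 5 now {0, 1, 3, 5, 6, 7, 9}
Step 10: union(6, 1) -> already same set; set of 6 now {0, 1, 3, 5, 6, 7, 9}
Step 11: union(9, 1) -> already same set; set of 9 now {0, 1, 3, 5, 6, 7, 9}
Step 12: find(4) -> no change; set of 4 is {4, 8}
Step 13: find(7) -> no change; set of 7 is {0, 1, 3, 5, 6, 7, 9}
Step 14: union(0, 4) -> merged; set of 0 now {0, 1, 3, 4, 5, 6, 7, 8, 9}
Step 15: union(5, 7) -> already same set; set of 5 now {0, 1, 3, 4, 5, 6, 7, 8, 9}
Step 16: find(2) -> no change; set of 2 is {2}
Step 17: union(5, 6) -> already same set; set of 5 now {0, 1, 3, 4, 5, 6, 7, 8, 9}
Step 18: union(3, 0) -> already same set; set of 3 now {0, 1, 3, 4, 5, 6, 7, 8, 9}
Step 19: union(5, 7) -> already same set; set of 5 now {0, 1, 3, 4, 5, 6, 7, 8, 9}
Step 20: find(7) -> no change; set of 7 is {0, 1, 3, 4, 5, 6, 7, 8, 9}
Step 21: union(3, 4) -> already same set; set of 3 now {0, 1, 3, 4, 5, 6, 7, 8, 9}
Step 22: find(2) -> no change; set of 2 is {2}
Step 23: union(0, 1) -> already same set; set of 0 now {0, 1, 3, 4, 5, 6, 7, 8, 9}
Set of 0: {0, 1, 3, 4, 5, 6, 7, 8, 9}; 9 is a member.

Answer: yes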